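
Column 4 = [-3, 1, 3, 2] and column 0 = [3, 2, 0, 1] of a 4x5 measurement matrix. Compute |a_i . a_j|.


Inner product: -3*3 + 1*2 + 3*0 + 2*1
Products: [-9, 2, 0, 2]
Sum = -5.
|dot| = 5.

5


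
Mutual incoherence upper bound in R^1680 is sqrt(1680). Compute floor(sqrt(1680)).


40^2 = 1600 <= 1680 < 1681 = 41^2, so 40 <= sqrt(1680) < 41.
floor(sqrt(1680)) = 40.

40


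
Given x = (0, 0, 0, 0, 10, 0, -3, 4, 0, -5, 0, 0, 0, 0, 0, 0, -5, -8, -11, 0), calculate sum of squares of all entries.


Non-zero entries: [(4, 10), (6, -3), (7, 4), (9, -5), (16, -5), (17, -8), (18, -11)]
Squares: [100, 9, 16, 25, 25, 64, 121]
||x||_2^2 = sum = 360.

360


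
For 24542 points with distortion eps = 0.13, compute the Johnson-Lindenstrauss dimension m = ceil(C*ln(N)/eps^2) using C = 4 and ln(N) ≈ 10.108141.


ln(24542) ≈ 10.108141.
eps^2 = 0.13^2 = 0.0169.
C*ln(N)/eps^2 ≈ 4*10.108141/0.0169 ≈ 2392.4594.
m = ceil(2392.4594) = 2393.

2393


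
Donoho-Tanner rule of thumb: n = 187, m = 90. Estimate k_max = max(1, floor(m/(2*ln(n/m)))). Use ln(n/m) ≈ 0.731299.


n/m = 187/90.
ln(n/m) ≈ 0.731299.
2*ln(n/m) ≈ 1.462598.
m/(2*ln(n/m)) ≈ 90/1.462598 ≈ 61.5343.
floor = 61.
k_max = max(1, 61) = 61.

61


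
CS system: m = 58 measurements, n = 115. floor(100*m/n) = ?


100*m/n = 100*58/115 ≈ 50.4348.
floor = 50.

50


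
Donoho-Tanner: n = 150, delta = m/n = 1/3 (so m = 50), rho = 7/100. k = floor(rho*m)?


m = 1/3*150 = 50.
rho = 7/100.
rho*m = 7/100*50 = 3.5.
k = floor(3.5) = 3.

3


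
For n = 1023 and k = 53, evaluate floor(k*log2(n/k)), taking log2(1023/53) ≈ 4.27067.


log2(n/k) = log2(1023/53) ≈ 4.27067.
k*log2(n/k) ≈ 53*4.27067 = 226.34551.
floor(226.34551) = 226.

226


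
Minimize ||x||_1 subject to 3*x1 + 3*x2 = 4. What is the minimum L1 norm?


Axis intercepts:
  x1 = 4/3, x2 = 0: L1 = 4/3
  x1 = 0, x2 = 4/3: L1 = 4/3
x* = (4/3, 0)
||x*||_1 = 4/3.

4/3


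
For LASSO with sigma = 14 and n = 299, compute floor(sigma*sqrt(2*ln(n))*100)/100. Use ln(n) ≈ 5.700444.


ln(299) ≈ 5.700444.
2*ln(n) ≈ 11.400888.
sqrt(2*ln(n)) ≈ sqrt(11.400888) ≈ 3.37652.
lambda ≈ 14*3.37652 = 47.27128.
floor(lambda*100)/100 = 47.27.

47.27


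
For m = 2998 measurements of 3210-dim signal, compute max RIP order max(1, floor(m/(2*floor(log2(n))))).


floor(log2(3210)) = 11.
2*11 = 22.
m/(2*floor(log2(n))) = 2998/22 ≈ 136.2727.
floor = 136.
k = max(1, 136) = 136.

136


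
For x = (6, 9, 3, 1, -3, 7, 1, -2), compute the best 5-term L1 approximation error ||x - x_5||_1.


Sorted |x_i| descending: [9, 7, 6, 3, 3, 2, 1, 1]
Keep top 5: [9, 7, 6, 3, 3]
Tail entries: [2, 1, 1]
L1 error = sum of tail = 4.

4


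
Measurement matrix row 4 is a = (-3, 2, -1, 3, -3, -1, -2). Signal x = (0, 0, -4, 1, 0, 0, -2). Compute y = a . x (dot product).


Non-zero terms: ['-1*-4', '3*1', '-2*-2']
Products: [4, 3, 4]
y = sum = 11.

11


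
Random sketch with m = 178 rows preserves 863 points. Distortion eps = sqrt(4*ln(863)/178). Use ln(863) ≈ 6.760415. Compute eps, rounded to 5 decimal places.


ln(863) ≈ 6.760415.
4*ln(N)/m ≈ 4*6.760415/178 ≈ 0.15191944.
eps = sqrt(0.15191944) ≈ 0.3897684 ≈ 0.38977.

0.38977


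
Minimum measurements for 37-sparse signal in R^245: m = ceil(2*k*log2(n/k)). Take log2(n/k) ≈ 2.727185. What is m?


log2(n/k) = log2(245/37) ≈ 2.727185.
2*k*log2(n/k) ≈ 2*37*2.727185 = 201.81169.
m = ceil(201.81169) = 202.

202


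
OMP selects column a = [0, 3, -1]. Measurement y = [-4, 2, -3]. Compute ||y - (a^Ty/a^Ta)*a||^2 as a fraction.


a^T a = 10.
a^T y = 9.
coeff = 9/10 = 9/10.
||r||^2 = 209/10.

209/10


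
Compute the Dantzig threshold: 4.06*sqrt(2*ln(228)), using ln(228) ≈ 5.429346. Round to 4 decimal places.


ln(228) ≈ 5.429346.
2*ln(n) ≈ 10.858692.
sqrt(2*ln(n)) ≈ sqrt(10.858692) ≈ 3.295253.
threshold ≈ 4.06*3.295253 = 13.37872718 ≈ 13.3787.

13.3787


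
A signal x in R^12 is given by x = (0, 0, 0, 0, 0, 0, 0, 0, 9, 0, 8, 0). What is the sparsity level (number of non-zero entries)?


Non-zero positions: [8, 10].
Sparsity = 2.

2


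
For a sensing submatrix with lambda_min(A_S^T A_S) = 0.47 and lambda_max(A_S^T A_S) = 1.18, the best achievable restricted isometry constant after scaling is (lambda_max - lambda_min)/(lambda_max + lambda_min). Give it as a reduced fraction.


lambda_max - lambda_min = 1.18 - 0.47 = 0.71.
lambda_max + lambda_min = 1.18 + 0.47 = 1.65.
delta = 0.71/1.65 = 71/165.

71/165


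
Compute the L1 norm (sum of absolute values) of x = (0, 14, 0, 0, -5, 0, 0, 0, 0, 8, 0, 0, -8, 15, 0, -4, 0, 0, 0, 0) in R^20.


Non-zero entries: [(1, 14), (4, -5), (9, 8), (12, -8), (13, 15), (15, -4)]
Absolute values: [14, 5, 8, 8, 15, 4]
||x||_1 = sum = 54.

54


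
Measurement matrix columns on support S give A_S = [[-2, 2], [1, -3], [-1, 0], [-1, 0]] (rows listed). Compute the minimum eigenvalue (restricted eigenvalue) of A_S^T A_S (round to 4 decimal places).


A_S^T A_S = [[7, -7], [-7, 13]].
trace = 20.
det = 42.
disc = trace^2 - 4*det = 400 - 4*42 = 232.
sqrt(232) ≈ 15.231546.
lam_min = (20 - sqrt(232))/2 ≈ (20 - 15.231546)/2 = 2.384227 ≈ 2.3842.

2.3842


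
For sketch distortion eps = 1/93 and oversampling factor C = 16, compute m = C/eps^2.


1/eps = 93.
(1/eps)^2 = 8649.
m = 16*8649 = 138384.

138384


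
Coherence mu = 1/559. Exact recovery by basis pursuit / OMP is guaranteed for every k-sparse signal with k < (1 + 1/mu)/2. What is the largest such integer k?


1/mu = 559.
1 + 1/mu = 560.
(1 + 1/mu)/2 = 280 is an integer and the inequality is strict, so k_max = 280 - 1 = 279.

279


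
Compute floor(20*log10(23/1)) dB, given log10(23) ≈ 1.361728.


||x||/||e|| = 23/1 = 23.
log10(23) ≈ 1.361728.
20*log10(||x||/||e||) ≈ 20*1.361728 = 27.23456.
floor(27.23456) = 27.

27


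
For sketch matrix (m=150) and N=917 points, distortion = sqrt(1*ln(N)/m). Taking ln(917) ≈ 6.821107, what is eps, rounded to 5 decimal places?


ln(917) ≈ 6.821107.
1*ln(N)/m ≈ 1*6.821107/150 ≈ 0.04547405.
eps = sqrt(0.04547405) ≈ 0.2132465 ≈ 0.21325.

0.21325


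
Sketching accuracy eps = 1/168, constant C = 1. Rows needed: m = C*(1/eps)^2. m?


1/eps = 168.
(1/eps)^2 = 28224.
m = 1*28224 = 28224.

28224


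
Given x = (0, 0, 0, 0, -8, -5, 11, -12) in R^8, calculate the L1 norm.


Non-zero entries: [(4, -8), (5, -5), (6, 11), (7, -12)]
Absolute values: [8, 5, 11, 12]
||x||_1 = sum = 36.

36


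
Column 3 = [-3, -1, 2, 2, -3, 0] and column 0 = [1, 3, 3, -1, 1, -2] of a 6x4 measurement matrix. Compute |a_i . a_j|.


Inner product: -3*1 + -1*3 + 2*3 + 2*-1 + -3*1 + 0*-2
Products: [-3, -3, 6, -2, -3, 0]
Sum = -5.
|dot| = 5.

5


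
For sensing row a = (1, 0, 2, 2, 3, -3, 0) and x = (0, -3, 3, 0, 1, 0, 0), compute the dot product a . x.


Non-zero terms: ['0*-3', '2*3', '3*1']
Products: [0, 6, 3]
y = sum = 9.

9


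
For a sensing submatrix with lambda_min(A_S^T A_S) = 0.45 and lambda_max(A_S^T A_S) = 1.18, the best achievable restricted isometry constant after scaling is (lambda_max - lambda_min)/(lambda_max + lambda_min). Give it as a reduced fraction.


lambda_max - lambda_min = 1.18 - 0.45 = 0.73.
lambda_max + lambda_min = 1.18 + 0.45 = 1.63.
delta = 0.73/1.63 = 73/163.

73/163


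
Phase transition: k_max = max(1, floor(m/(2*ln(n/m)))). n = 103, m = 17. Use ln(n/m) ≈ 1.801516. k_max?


n/m = 103/17.
ln(n/m) ≈ 1.801516.
2*ln(n/m) ≈ 3.603032.
m/(2*ln(n/m)) ≈ 17/3.603032 ≈ 4.7182.
floor = 4.
k_max = max(1, 4) = 4.

4


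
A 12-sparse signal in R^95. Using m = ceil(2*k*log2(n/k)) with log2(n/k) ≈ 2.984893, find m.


log2(n/k) = log2(95/12) ≈ 2.984893.
2*k*log2(n/k) ≈ 2*12*2.984893 = 71.637432.
m = ceil(71.637432) = 72.

72


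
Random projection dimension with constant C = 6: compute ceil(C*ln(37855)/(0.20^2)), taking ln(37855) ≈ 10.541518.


ln(37855) ≈ 10.541518.
eps^2 = 0.20^2 = 0.04.
C*ln(N)/eps^2 ≈ 6*10.541518/0.04 ≈ 1581.2277.
m = ceil(1581.2277) = 1582.

1582


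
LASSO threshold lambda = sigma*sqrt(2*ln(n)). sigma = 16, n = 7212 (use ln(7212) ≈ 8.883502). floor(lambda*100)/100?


ln(7212) ≈ 8.883502.
2*ln(n) ≈ 17.767004.
sqrt(2*ln(n)) ≈ sqrt(17.767004) ≈ 4.215092.
lambda ≈ 16*4.215092 = 67.441472.
floor(lambda*100)/100 = 67.44.

67.44


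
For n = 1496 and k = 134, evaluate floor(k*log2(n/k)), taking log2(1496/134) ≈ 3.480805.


log2(n/k) = log2(1496/134) ≈ 3.480805.
k*log2(n/k) ≈ 134*3.480805 = 466.42787.
floor(466.42787) = 466.

466


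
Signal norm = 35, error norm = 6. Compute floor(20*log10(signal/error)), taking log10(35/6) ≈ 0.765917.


||x||/||e|| = 35/6.
log10(35/6) ≈ 0.765917.
20*log10(||x||/||e||) ≈ 20*0.765917 = 15.31834.
floor(15.31834) = 15.

15


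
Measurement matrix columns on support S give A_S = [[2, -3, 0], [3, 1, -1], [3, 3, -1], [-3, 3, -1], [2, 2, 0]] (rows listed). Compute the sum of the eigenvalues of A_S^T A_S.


Sum of eigenvalues of A_S^T A_S = trace(A_S^T A_S) = sum of squared column norms of A_S.
A_S^T A_S diagonal: [35, 32, 3].
trace = 35 + 32 + 3 = 70.

70


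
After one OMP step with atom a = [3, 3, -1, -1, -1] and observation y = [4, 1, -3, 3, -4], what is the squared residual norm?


a^T a = 21.
a^T y = 19.
coeff = 19/21 = 19/21.
||r||^2 = 710/21.

710/21


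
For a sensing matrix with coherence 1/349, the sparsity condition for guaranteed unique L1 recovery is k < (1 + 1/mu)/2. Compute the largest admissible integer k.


1/mu = 349.
1 + 1/mu = 350.
(1 + 1/mu)/2 = 175 is an integer and the inequality is strict, so k_max = 175 - 1 = 174.

174


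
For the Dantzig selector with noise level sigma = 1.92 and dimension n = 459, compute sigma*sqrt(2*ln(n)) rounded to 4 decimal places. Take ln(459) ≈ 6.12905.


ln(459) ≈ 6.12905.
2*ln(n) ≈ 12.2581.
sqrt(2*ln(n)) ≈ sqrt(12.2581) ≈ 3.501157.
threshold ≈ 1.92*3.501157 = 6.72222144 ≈ 6.7222.

6.7222


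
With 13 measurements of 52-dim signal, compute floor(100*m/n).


100*m/n = 100*13/52 ≈ 25.0.
floor = 25.

25


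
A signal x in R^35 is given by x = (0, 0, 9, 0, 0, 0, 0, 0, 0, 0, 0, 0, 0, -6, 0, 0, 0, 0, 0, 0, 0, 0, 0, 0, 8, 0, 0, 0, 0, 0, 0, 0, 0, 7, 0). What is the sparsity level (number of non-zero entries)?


Non-zero positions: [2, 13, 24, 33].
Sparsity = 4.

4


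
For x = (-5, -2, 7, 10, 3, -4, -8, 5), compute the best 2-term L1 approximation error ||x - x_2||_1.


Sorted |x_i| descending: [10, 8, 7, 5, 5, 4, 3, 2]
Keep top 2: [10, 8]
Tail entries: [7, 5, 5, 4, 3, 2]
L1 error = sum of tail = 26.

26


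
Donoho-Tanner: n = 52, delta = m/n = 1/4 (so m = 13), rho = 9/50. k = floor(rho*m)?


m = 1/4*52 = 13.
rho = 9/50.
rho*m = 9/50*13 = 2.34.
k = floor(2.34) = 2.

2


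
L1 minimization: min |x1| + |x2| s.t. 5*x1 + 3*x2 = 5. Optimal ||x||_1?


Axis intercepts:
  x1 = 1, x2 = 0: L1 = 1
  x1 = 0, x2 = 5/3: L1 = 5/3
x* = (1, 0)
||x*||_1 = 1.

1


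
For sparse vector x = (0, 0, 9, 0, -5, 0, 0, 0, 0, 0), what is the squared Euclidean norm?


Non-zero entries: [(2, 9), (4, -5)]
Squares: [81, 25]
||x||_2^2 = sum = 106.

106


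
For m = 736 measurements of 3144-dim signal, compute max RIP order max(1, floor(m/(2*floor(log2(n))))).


floor(log2(3144)) = 11.
2*11 = 22.
m/(2*floor(log2(n))) = 736/22 ≈ 33.4545.
floor = 33.
k = max(1, 33) = 33.

33


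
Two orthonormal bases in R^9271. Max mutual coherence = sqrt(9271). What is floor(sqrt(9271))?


96^2 = 9216 <= 9271 < 9409 = 97^2, so 96 <= sqrt(9271) < 97.
floor(sqrt(9271)) = 96.

96


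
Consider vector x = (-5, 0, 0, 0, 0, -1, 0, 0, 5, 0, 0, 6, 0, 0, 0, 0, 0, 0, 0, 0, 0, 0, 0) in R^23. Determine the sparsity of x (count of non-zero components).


Non-zero positions: [0, 5, 8, 11].
Sparsity = 4.

4


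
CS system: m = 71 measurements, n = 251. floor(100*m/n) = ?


100*m/n = 100*71/251 ≈ 28.2869.
floor = 28.

28


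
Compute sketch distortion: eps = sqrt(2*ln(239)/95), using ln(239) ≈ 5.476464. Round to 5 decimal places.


ln(239) ≈ 5.476464.
2*ln(N)/m ≈ 2*5.476464/95 ≈ 0.11529398.
eps = sqrt(0.11529398) ≈ 0.3395497 ≈ 0.33955.

0.33955


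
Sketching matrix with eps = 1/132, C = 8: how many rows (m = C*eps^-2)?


1/eps = 132.
(1/eps)^2 = 17424.
m = 8*17424 = 139392.

139392


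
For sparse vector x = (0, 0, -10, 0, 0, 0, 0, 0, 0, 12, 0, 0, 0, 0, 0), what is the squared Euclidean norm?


Non-zero entries: [(2, -10), (9, 12)]
Squares: [100, 144]
||x||_2^2 = sum = 244.

244


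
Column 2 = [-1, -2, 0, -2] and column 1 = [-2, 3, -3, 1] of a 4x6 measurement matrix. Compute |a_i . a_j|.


Inner product: -1*-2 + -2*3 + 0*-3 + -2*1
Products: [2, -6, 0, -2]
Sum = -6.
|dot| = 6.

6


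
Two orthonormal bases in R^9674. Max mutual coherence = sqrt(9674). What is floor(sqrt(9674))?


98^2 = 9604 <= 9674 < 9801 = 99^2, so 98 <= sqrt(9674) < 99.
floor(sqrt(9674)) = 98.

98


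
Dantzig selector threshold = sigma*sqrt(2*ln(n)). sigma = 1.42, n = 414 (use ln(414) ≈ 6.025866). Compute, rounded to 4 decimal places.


ln(414) ≈ 6.025866.
2*ln(n) ≈ 12.051732.
sqrt(2*ln(n)) ≈ sqrt(12.051732) ≈ 3.47156.
threshold ≈ 1.42*3.47156 = 4.9296152 ≈ 4.9296.

4.9296


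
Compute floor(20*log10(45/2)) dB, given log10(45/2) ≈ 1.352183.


||x||/||e|| = 45/2.
log10(45/2) ≈ 1.352183.
20*log10(||x||/||e||) ≈ 20*1.352183 = 27.04366.
floor(27.04366) = 27.

27


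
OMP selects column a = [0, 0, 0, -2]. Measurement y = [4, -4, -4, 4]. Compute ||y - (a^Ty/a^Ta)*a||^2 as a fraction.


a^T a = 4.
a^T y = -8.
coeff = -8/4 = -2.
||r||^2 = 48.

48


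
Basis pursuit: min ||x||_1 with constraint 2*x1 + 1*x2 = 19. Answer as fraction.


Axis intercepts:
  x1 = 19/2, x2 = 0: L1 = 19/2
  x1 = 0, x2 = 19: L1 = 19
x* = (19/2, 0)
||x*||_1 = 19/2.

19/2


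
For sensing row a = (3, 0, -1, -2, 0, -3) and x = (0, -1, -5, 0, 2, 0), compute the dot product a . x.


Non-zero terms: ['0*-1', '-1*-5', '0*2']
Products: [0, 5, 0]
y = sum = 5.

5


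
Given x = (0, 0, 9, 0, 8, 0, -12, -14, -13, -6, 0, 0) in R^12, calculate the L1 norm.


Non-zero entries: [(2, 9), (4, 8), (6, -12), (7, -14), (8, -13), (9, -6)]
Absolute values: [9, 8, 12, 14, 13, 6]
||x||_1 = sum = 62.

62


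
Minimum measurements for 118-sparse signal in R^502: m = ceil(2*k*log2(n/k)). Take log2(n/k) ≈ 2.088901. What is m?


log2(n/k) = log2(502/118) ≈ 2.088901.
2*k*log2(n/k) ≈ 2*118*2.088901 = 492.980636.
m = ceil(492.980636) = 493.

493


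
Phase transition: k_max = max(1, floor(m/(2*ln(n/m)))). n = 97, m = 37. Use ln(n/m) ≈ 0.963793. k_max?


n/m = 97/37.
ln(n/m) ≈ 0.963793.
2*ln(n/m) ≈ 1.927586.
m/(2*ln(n/m)) ≈ 37/1.927586 ≈ 19.195.
floor = 19.
k_max = max(1, 19) = 19.

19


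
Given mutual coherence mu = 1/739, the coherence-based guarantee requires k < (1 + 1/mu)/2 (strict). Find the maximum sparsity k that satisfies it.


1/mu = 739.
1 + 1/mu = 740.
(1 + 1/mu)/2 = 370 is an integer and the inequality is strict, so k_max = 370 - 1 = 369.

369


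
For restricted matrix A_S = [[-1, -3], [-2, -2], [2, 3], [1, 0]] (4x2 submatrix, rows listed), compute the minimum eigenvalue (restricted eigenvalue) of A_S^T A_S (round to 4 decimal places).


A_S^T A_S = [[10, 13], [13, 22]].
trace = 32.
det = 51.
disc = trace^2 - 4*det = 1024 - 4*51 = 820.
sqrt(820) ≈ 28.635642.
lam_min = (32 - sqrt(820))/2 ≈ (32 - 28.635642)/2 = 1.682179 ≈ 1.6822.

1.6822


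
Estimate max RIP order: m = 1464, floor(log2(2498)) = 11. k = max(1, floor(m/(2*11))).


floor(log2(2498)) = 11.
2*11 = 22.
m/(2*floor(log2(n))) = 1464/22 ≈ 66.5455.
floor = 66.
k = max(1, 66) = 66.

66


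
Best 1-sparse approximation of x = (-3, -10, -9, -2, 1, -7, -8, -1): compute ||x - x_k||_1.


Sorted |x_i| descending: [10, 9, 8, 7, 3, 2, 1, 1]
Keep top 1: [10]
Tail entries: [9, 8, 7, 3, 2, 1, 1]
L1 error = sum of tail = 31.

31


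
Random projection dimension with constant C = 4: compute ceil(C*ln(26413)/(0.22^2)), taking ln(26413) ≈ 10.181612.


ln(26413) ≈ 10.181612.
eps^2 = 0.22^2 = 0.0484.
C*ln(N)/eps^2 ≈ 4*10.181612/0.0484 ≈ 841.4555.
m = ceil(841.4555) = 842.

842


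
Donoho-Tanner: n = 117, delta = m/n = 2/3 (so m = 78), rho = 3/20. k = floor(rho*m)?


m = 2/3*117 = 78.
rho = 3/20.
rho*m = 3/20*78 = 11.7.
k = floor(11.7) = 11.

11


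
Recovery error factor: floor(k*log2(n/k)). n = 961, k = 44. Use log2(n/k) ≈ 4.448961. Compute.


log2(n/k) = log2(961/44) ≈ 4.448961.
k*log2(n/k) ≈ 44*4.448961 = 195.754284.
floor(195.754284) = 195.

195


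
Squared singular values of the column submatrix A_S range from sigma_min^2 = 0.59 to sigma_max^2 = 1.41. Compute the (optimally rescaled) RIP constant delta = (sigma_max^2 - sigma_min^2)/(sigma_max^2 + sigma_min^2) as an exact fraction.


lambda_max - lambda_min = 1.41 - 0.59 = 0.82.
lambda_max + lambda_min = 1.41 + 0.59 = 2.00.
delta = 0.82/2.00 = 82/200 = 41/100.

41/100


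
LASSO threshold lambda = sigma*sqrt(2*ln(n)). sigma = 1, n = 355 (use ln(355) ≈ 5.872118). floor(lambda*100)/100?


ln(355) ≈ 5.872118.
2*ln(n) ≈ 11.744236.
sqrt(2*ln(n)) ≈ sqrt(11.744236) ≈ 3.426986.
lambda ≈ 1*3.426986 = 3.426986.
floor(lambda*100)/100 = 3.42.

3.42


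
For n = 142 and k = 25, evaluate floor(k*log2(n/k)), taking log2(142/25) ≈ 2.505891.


log2(n/k) = log2(142/25) ≈ 2.505891.
k*log2(n/k) ≈ 25*2.505891 = 62.647275.
floor(62.647275) = 62.

62


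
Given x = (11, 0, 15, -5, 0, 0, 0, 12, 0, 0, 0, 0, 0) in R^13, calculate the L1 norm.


Non-zero entries: [(0, 11), (2, 15), (3, -5), (7, 12)]
Absolute values: [11, 15, 5, 12]
||x||_1 = sum = 43.

43


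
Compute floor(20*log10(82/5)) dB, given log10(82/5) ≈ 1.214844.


||x||/||e|| = 82/5.
log10(82/5) ≈ 1.214844.
20*log10(||x||/||e||) ≈ 20*1.214844 = 24.29688.
floor(24.29688) = 24.

24


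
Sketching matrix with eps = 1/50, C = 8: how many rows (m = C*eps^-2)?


1/eps = 50.
(1/eps)^2 = 2500.
m = 8*2500 = 20000.

20000


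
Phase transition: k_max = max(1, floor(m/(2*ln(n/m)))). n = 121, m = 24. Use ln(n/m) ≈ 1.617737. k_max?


n/m = 121/24.
ln(n/m) ≈ 1.617737.
2*ln(n/m) ≈ 3.235474.
m/(2*ln(n/m)) ≈ 24/3.235474 ≈ 7.4178.
floor = 7.
k_max = max(1, 7) = 7.

7


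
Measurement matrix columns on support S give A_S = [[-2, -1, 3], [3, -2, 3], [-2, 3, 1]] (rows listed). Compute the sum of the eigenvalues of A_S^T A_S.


Sum of eigenvalues of A_S^T A_S = trace(A_S^T A_S) = sum of squared column norms of A_S.
A_S^T A_S diagonal: [17, 14, 19].
trace = 17 + 14 + 19 = 50.

50


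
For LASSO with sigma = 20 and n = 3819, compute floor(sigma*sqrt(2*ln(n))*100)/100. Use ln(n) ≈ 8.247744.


ln(3819) ≈ 8.247744.
2*ln(n) ≈ 16.495488.
sqrt(2*ln(n)) ≈ sqrt(16.495488) ≈ 4.061464.
lambda ≈ 20*4.061464 = 81.22928.
floor(lambda*100)/100 = 81.22.

81.22


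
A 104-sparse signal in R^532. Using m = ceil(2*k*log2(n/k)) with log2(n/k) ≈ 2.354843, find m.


log2(n/k) = log2(532/104) ≈ 2.354843.
2*k*log2(n/k) ≈ 2*104*2.354843 = 489.807344.
m = ceil(489.807344) = 490.

490


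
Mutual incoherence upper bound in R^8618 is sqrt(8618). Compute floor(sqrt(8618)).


92^2 = 8464 <= 8618 < 8649 = 93^2, so 92 <= sqrt(8618) < 93.
floor(sqrt(8618)) = 92.

92


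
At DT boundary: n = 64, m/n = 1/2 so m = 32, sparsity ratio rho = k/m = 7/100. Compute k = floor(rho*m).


m = 1/2*64 = 32.
rho = 7/100.
rho*m = 7/100*32 = 2.24.
k = floor(2.24) = 2.

2


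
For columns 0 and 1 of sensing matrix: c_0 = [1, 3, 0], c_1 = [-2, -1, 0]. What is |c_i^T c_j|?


Inner product: 1*-2 + 3*-1 + 0*0
Products: [-2, -3, 0]
Sum = -5.
|dot| = 5.

5


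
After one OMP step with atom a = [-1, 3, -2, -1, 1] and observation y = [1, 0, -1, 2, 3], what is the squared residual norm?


a^T a = 16.
a^T y = 2.
coeff = 2/16 = 1/8.
||r||^2 = 59/4.

59/4


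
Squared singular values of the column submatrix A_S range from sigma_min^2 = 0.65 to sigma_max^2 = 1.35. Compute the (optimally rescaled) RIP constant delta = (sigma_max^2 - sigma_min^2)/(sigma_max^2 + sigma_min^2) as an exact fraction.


lambda_max - lambda_min = 1.35 - 0.65 = 0.70.
lambda_max + lambda_min = 1.35 + 0.65 = 2.00.
delta = 0.70/2.00 = 70/200 = 7/20.

7/20


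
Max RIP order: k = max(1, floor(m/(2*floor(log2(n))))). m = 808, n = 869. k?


floor(log2(869)) = 9.
2*9 = 18.
m/(2*floor(log2(n))) = 808/18 ≈ 44.8889.
floor = 44.
k = max(1, 44) = 44.

44


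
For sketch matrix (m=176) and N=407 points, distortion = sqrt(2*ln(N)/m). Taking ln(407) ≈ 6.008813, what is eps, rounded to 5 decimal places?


ln(407) ≈ 6.008813.
2*ln(N)/m ≈ 2*6.008813/176 ≈ 0.06828197.
eps = sqrt(0.06828197) ≈ 0.2613082 ≈ 0.26131.

0.26131


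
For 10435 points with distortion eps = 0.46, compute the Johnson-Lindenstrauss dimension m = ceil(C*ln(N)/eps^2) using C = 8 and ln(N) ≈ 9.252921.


ln(10435) ≈ 9.252921.
eps^2 = 0.46^2 = 0.2116.
C*ln(N)/eps^2 ≈ 8*9.252921/0.2116 ≈ 349.8269.
m = ceil(349.8269) = 350.

350


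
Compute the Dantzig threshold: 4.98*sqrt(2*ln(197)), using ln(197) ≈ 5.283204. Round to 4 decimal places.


ln(197) ≈ 5.283204.
2*ln(n) ≈ 10.566408.
sqrt(2*ln(n)) ≈ sqrt(10.566408) ≈ 3.250601.
threshold ≈ 4.98*3.250601 = 16.18799298 ≈ 16.1880.

16.1880


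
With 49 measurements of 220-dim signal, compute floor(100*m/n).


100*m/n = 100*49/220 ≈ 22.2727.
floor = 22.

22


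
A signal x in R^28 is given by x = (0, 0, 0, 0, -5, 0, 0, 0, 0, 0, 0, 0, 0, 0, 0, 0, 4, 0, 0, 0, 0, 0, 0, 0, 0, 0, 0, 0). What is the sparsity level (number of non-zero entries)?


Non-zero positions: [4, 16].
Sparsity = 2.

2


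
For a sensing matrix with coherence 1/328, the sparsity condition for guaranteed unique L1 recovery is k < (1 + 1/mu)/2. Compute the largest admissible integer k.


1/mu = 328.
1 + 1/mu = 329.
(1 + 1/mu)/2 = 164.5 is not an integer, so k_max = floor(164.5) = 164.

164


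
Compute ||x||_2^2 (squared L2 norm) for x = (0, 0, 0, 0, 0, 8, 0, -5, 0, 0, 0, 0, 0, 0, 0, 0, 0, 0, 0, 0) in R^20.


Non-zero entries: [(5, 8), (7, -5)]
Squares: [64, 25]
||x||_2^2 = sum = 89.

89


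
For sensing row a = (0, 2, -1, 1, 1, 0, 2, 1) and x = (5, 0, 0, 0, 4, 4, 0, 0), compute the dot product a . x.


Non-zero terms: ['0*5', '1*4', '0*4']
Products: [0, 4, 0]
y = sum = 4.

4


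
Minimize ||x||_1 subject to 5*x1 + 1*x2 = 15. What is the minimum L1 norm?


Axis intercepts:
  x1 = 3, x2 = 0: L1 = 3
  x1 = 0, x2 = 15: L1 = 15
x* = (3, 0)
||x*||_1 = 3.

3


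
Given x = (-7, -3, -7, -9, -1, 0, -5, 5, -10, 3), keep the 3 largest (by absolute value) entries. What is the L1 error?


Sorted |x_i| descending: [10, 9, 7, 7, 5, 5, 3, 3, 1, 0]
Keep top 3: [10, 9, 7]
Tail entries: [7, 5, 5, 3, 3, 1, 0]
L1 error = sum of tail = 24.

24


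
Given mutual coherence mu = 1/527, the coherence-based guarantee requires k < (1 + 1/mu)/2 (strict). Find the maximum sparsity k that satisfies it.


1/mu = 527.
1 + 1/mu = 528.
(1 + 1/mu)/2 = 264 is an integer and the inequality is strict, so k_max = 264 - 1 = 263.

263


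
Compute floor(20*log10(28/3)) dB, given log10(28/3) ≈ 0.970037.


||x||/||e|| = 28/3.
log10(28/3) ≈ 0.970037.
20*log10(||x||/||e||) ≈ 20*0.970037 = 19.40074.
floor(19.40074) = 19.

19


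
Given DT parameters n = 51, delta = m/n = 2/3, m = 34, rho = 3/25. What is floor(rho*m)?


m = 2/3*51 = 34.
rho = 3/25.
rho*m = 3/25*34 = 4.08.
k = floor(4.08) = 4.

4


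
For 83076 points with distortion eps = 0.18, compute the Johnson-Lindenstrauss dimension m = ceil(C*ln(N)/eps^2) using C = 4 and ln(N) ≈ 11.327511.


ln(83076) ≈ 11.327511.
eps^2 = 0.18^2 = 0.0324.
C*ln(N)/eps^2 ≈ 4*11.327511/0.0324 ≈ 1398.4581.
m = ceil(1398.4581) = 1399.

1399


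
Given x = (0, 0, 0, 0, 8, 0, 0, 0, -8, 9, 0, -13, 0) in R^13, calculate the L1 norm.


Non-zero entries: [(4, 8), (8, -8), (9, 9), (11, -13)]
Absolute values: [8, 8, 9, 13]
||x||_1 = sum = 38.

38


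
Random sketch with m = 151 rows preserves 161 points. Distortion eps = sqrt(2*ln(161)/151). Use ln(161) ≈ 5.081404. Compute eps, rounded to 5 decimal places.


ln(161) ≈ 5.081404.
2*ln(N)/m ≈ 2*5.081404/151 ≈ 0.06730336.
eps = sqrt(0.06730336) ≈ 0.2594289 ≈ 0.25943.

0.25943


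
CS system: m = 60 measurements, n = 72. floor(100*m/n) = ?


100*m/n = 100*60/72 ≈ 83.3333.
floor = 83.

83


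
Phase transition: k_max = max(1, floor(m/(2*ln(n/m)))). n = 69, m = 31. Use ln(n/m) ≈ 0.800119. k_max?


n/m = 69/31.
ln(n/m) ≈ 0.800119.
2*ln(n/m) ≈ 1.600238.
m/(2*ln(n/m)) ≈ 31/1.600238 ≈ 19.3721.
floor = 19.
k_max = max(1, 19) = 19.

19


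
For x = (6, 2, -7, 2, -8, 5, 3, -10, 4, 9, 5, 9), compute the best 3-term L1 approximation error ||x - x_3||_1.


Sorted |x_i| descending: [10, 9, 9, 8, 7, 6, 5, 5, 4, 3, 2, 2]
Keep top 3: [10, 9, 9]
Tail entries: [8, 7, 6, 5, 5, 4, 3, 2, 2]
L1 error = sum of tail = 42.

42


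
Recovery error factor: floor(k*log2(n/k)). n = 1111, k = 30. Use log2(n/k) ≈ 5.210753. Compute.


log2(n/k) = log2(1111/30) ≈ 5.210753.
k*log2(n/k) ≈ 30*5.210753 = 156.32259.
floor(156.32259) = 156.

156


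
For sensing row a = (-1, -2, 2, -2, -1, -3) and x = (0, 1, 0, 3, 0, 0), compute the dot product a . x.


Non-zero terms: ['-2*1', '-2*3']
Products: [-2, -6]
y = sum = -8.

-8


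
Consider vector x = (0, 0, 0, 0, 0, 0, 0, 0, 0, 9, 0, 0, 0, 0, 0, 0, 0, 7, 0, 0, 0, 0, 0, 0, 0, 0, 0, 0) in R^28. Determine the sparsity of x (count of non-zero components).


Non-zero positions: [9, 17].
Sparsity = 2.

2


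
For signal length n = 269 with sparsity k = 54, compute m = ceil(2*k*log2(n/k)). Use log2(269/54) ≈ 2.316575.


log2(n/k) = log2(269/54) ≈ 2.316575.
2*k*log2(n/k) ≈ 2*54*2.316575 = 250.1901.
m = ceil(250.1901) = 251.

251


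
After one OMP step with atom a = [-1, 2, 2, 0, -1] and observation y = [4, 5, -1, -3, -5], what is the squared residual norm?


a^T a = 10.
a^T y = 9.
coeff = 9/10 = 9/10.
||r||^2 = 679/10.

679/10


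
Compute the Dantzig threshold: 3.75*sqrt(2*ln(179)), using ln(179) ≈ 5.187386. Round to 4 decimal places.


ln(179) ≈ 5.187386.
2*ln(n) ≈ 10.374772.
sqrt(2*ln(n)) ≈ sqrt(10.374772) ≈ 3.220989.
threshold ≈ 3.75*3.220989 = 12.07870875 ≈ 12.0787.

12.0787


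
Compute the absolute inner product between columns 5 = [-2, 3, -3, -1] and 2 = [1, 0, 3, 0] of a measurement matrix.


Inner product: -2*1 + 3*0 + -3*3 + -1*0
Products: [-2, 0, -9, 0]
Sum = -11.
|dot| = 11.

11


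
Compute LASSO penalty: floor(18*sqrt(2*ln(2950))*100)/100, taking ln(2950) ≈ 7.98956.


ln(2950) ≈ 7.98956.
2*ln(n) ≈ 15.97912.
sqrt(2*ln(n)) ≈ sqrt(15.97912) ≈ 3.997389.
lambda ≈ 18*3.997389 = 71.953002.
floor(lambda*100)/100 = 71.95.

71.95


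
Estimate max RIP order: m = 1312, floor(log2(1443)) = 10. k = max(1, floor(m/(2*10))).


floor(log2(1443)) = 10.
2*10 = 20.
m/(2*floor(log2(n))) = 1312/20 ≈ 65.6.
floor = 65.
k = max(1, 65) = 65.

65


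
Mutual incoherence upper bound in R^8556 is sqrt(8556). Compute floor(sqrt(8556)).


92^2 = 8464 <= 8556 < 8649 = 93^2, so 92 <= sqrt(8556) < 93.
floor(sqrt(8556)) = 92.

92


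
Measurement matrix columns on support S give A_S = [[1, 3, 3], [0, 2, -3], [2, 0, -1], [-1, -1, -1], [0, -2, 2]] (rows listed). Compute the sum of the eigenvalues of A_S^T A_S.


Sum of eigenvalues of A_S^T A_S = trace(A_S^T A_S) = sum of squared column norms of A_S.
A_S^T A_S diagonal: [6, 18, 24].
trace = 6 + 18 + 24 = 48.

48


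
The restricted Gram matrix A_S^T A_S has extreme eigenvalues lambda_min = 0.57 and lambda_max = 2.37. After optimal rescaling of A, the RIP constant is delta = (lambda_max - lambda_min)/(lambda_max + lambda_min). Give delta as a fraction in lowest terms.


lambda_max - lambda_min = 2.37 - 0.57 = 1.80.
lambda_max + lambda_min = 2.37 + 0.57 = 2.94.
delta = 1.80/2.94 = 180/294 = 30/49.

30/49


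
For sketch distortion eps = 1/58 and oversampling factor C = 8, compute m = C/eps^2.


1/eps = 58.
(1/eps)^2 = 3364.
m = 8*3364 = 26912.

26912


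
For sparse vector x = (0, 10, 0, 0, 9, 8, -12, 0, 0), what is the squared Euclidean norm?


Non-zero entries: [(1, 10), (4, 9), (5, 8), (6, -12)]
Squares: [100, 81, 64, 144]
||x||_2^2 = sum = 389.

389


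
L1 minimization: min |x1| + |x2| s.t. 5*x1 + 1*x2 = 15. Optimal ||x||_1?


Axis intercepts:
  x1 = 3, x2 = 0: L1 = 3
  x1 = 0, x2 = 15: L1 = 15
x* = (3, 0)
||x*||_1 = 3.

3


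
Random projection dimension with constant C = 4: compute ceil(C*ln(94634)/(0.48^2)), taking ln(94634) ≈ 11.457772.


ln(94634) ≈ 11.457772.
eps^2 = 0.48^2 = 0.2304.
C*ln(N)/eps^2 ≈ 4*11.457772/0.2304 ≈ 198.9197.
m = ceil(198.9197) = 199.

199


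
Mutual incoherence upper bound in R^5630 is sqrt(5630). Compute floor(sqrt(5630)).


75^2 = 5625 <= 5630 < 5776 = 76^2, so 75 <= sqrt(5630) < 76.
floor(sqrt(5630)) = 75.

75


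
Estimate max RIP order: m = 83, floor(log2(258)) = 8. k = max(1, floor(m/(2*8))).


floor(log2(258)) = 8.
2*8 = 16.
m/(2*floor(log2(n))) = 83/16 ≈ 5.1875.
floor = 5.
k = max(1, 5) = 5.

5


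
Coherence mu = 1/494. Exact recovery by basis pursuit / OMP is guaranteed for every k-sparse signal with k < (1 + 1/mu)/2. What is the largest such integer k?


1/mu = 494.
1 + 1/mu = 495.
(1 + 1/mu)/2 = 247.5 is not an integer, so k_max = floor(247.5) = 247.

247


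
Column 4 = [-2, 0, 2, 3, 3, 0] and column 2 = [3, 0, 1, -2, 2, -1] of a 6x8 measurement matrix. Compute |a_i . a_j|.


Inner product: -2*3 + 0*0 + 2*1 + 3*-2 + 3*2 + 0*-1
Products: [-6, 0, 2, -6, 6, 0]
Sum = -4.
|dot| = 4.

4


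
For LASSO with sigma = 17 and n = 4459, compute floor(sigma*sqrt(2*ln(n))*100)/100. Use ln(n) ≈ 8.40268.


ln(4459) ≈ 8.40268.
2*ln(n) ≈ 16.80536.
sqrt(2*ln(n)) ≈ sqrt(16.80536) ≈ 4.099434.
lambda ≈ 17*4.099434 = 69.690378.
floor(lambda*100)/100 = 69.69.

69.69


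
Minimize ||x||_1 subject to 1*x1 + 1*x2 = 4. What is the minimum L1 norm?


Axis intercepts:
  x1 = 4, x2 = 0: L1 = 4
  x1 = 0, x2 = 4: L1 = 4
x* = (4, 0)
||x*||_1 = 4.

4


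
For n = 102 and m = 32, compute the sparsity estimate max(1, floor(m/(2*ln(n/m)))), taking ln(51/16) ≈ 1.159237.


n/m = 102/32 = 51/16.
ln(n/m) ≈ 1.159237.
2*ln(n/m) ≈ 2.318474.
m/(2*ln(n/m)) ≈ 32/2.318474 ≈ 13.8022.
floor = 13.
k_max = max(1, 13) = 13.

13


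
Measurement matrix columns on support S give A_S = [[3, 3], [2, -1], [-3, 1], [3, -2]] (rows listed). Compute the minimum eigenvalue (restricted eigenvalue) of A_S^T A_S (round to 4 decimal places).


A_S^T A_S = [[31, -2], [-2, 15]].
trace = 46.
det = 461.
disc = trace^2 - 4*det = 2116 - 4*461 = 272.
sqrt(272) ≈ 16.492423.
lam_min = (46 - sqrt(272))/2 ≈ (46 - 16.492423)/2 = 14.7537885 ≈ 14.7538.

14.7538


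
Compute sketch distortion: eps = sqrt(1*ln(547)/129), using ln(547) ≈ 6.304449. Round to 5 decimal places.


ln(547) ≈ 6.304449.
1*ln(N)/m ≈ 1*6.304449/129 ≈ 0.0488717.
eps = sqrt(0.0488717) ≈ 0.2210694 ≈ 0.22107.

0.22107


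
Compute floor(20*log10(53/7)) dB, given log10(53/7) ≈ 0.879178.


||x||/||e|| = 53/7.
log10(53/7) ≈ 0.879178.
20*log10(||x||/||e||) ≈ 20*0.879178 = 17.58356.
floor(17.58356) = 17.

17


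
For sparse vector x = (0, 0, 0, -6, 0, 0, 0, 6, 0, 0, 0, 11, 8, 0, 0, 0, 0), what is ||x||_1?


Non-zero entries: [(3, -6), (7, 6), (11, 11), (12, 8)]
Absolute values: [6, 6, 11, 8]
||x||_1 = sum = 31.

31


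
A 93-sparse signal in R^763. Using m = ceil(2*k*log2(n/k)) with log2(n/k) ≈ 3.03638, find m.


log2(n/k) = log2(763/93) ≈ 3.03638.
2*k*log2(n/k) ≈ 2*93*3.03638 = 564.76668.
m = ceil(564.76668) = 565.

565


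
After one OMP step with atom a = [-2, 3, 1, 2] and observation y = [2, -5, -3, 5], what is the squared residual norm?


a^T a = 18.
a^T y = -12.
coeff = -12/18 = -2/3.
||r||^2 = 55.

55


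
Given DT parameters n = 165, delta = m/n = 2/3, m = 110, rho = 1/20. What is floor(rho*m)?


m = 2/3*165 = 110.
rho = 1/20.
rho*m = 1/20*110 = 5.5.
k = floor(5.5) = 5.

5


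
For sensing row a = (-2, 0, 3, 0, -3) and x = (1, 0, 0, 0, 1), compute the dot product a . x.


Non-zero terms: ['-2*1', '-3*1']
Products: [-2, -3]
y = sum = -5.

-5


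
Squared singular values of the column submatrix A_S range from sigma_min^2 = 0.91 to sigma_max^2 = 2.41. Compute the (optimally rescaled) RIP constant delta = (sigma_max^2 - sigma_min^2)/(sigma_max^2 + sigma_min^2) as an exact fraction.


lambda_max - lambda_min = 2.41 - 0.91 = 1.50.
lambda_max + lambda_min = 2.41 + 0.91 = 3.32.
delta = 1.50/3.32 = 150/332 = 75/166.

75/166


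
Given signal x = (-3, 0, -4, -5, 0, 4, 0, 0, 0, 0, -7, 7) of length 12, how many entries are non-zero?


Non-zero positions: [0, 2, 3, 5, 10, 11].
Sparsity = 6.

6


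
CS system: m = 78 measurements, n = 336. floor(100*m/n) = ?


100*m/n = 100*78/336 ≈ 23.2143.
floor = 23.

23


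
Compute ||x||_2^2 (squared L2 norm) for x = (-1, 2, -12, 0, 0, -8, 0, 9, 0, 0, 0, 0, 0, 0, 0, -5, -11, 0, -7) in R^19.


Non-zero entries: [(0, -1), (1, 2), (2, -12), (5, -8), (7, 9), (15, -5), (16, -11), (18, -7)]
Squares: [1, 4, 144, 64, 81, 25, 121, 49]
||x||_2^2 = sum = 489.

489


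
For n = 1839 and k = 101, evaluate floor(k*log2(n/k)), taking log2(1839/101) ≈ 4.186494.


log2(n/k) = log2(1839/101) ≈ 4.186494.
k*log2(n/k) ≈ 101*4.186494 = 422.835894.
floor(422.835894) = 422.

422


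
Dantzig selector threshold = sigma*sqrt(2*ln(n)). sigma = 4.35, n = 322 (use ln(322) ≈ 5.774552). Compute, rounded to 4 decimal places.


ln(322) ≈ 5.774552.
2*ln(n) ≈ 11.549104.
sqrt(2*ln(n)) ≈ sqrt(11.549104) ≈ 3.398397.
threshold ≈ 4.35*3.398397 = 14.78302695 ≈ 14.7830.

14.7830


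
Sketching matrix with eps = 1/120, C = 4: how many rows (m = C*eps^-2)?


1/eps = 120.
(1/eps)^2 = 14400.
m = 4*14400 = 57600.

57600


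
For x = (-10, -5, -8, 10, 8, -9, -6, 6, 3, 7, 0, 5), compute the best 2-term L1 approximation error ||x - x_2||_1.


Sorted |x_i| descending: [10, 10, 9, 8, 8, 7, 6, 6, 5, 5, 3, 0]
Keep top 2: [10, 10]
Tail entries: [9, 8, 8, 7, 6, 6, 5, 5, 3, 0]
L1 error = sum of tail = 57.

57


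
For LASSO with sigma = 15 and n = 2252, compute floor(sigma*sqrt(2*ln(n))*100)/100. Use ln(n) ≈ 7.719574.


ln(2252) ≈ 7.719574.
2*ln(n) ≈ 15.439148.
sqrt(2*ln(n)) ≈ sqrt(15.439148) ≈ 3.929268.
lambda ≈ 15*3.929268 = 58.93902.
floor(lambda*100)/100 = 58.93.

58.93


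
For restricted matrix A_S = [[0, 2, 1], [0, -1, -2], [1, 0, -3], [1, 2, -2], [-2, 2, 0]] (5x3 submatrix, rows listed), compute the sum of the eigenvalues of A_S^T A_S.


Sum of eigenvalues of A_S^T A_S = trace(A_S^T A_S) = sum of squared column norms of A_S.
A_S^T A_S diagonal: [6, 13, 18].
trace = 6 + 13 + 18 = 37.

37


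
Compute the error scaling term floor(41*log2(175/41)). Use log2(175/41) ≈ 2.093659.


log2(n/k) = log2(175/41) ≈ 2.093659.
k*log2(n/k) ≈ 41*2.093659 = 85.840019.
floor(85.840019) = 85.

85


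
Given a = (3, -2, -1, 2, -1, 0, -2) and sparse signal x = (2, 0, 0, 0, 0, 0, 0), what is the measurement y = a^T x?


Non-zero terms: ['3*2']
Products: [6]
y = sum = 6.

6


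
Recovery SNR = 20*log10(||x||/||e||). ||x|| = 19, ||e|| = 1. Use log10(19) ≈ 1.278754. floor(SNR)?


||x||/||e|| = 19/1 = 19.
log10(19) ≈ 1.278754.
20*log10(||x||/||e||) ≈ 20*1.278754 = 25.57508.
floor(25.57508) = 25.

25


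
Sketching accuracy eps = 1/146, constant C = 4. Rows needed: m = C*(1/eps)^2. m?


1/eps = 146.
(1/eps)^2 = 21316.
m = 4*21316 = 85264.

85264


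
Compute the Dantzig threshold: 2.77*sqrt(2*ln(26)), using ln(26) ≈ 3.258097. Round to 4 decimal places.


ln(26) ≈ 3.258097.
2*ln(n) ≈ 6.516194.
sqrt(2*ln(n)) ≈ sqrt(6.516194) ≈ 2.552684.
threshold ≈ 2.77*2.552684 = 7.07093468 ≈ 7.0709.

7.0709


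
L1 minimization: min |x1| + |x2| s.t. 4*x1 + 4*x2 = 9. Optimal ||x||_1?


Axis intercepts:
  x1 = 9/4, x2 = 0: L1 = 9/4
  x1 = 0, x2 = 9/4: L1 = 9/4
x* = (9/4, 0)
||x*||_1 = 9/4.

9/4


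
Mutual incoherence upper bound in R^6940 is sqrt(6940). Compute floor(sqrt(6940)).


83^2 = 6889 <= 6940 < 7056 = 84^2, so 83 <= sqrt(6940) < 84.
floor(sqrt(6940)) = 83.

83


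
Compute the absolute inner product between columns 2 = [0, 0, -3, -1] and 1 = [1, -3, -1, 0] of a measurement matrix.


Inner product: 0*1 + 0*-3 + -3*-1 + -1*0
Products: [0, 0, 3, 0]
Sum = 3.
|dot| = 3.

3


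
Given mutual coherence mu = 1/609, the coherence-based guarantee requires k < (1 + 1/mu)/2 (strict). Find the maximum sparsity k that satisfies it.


1/mu = 609.
1 + 1/mu = 610.
(1 + 1/mu)/2 = 305 is an integer and the inequality is strict, so k_max = 305 - 1 = 304.

304


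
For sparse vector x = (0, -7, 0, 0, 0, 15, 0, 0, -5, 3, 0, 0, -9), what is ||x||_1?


Non-zero entries: [(1, -7), (5, 15), (8, -5), (9, 3), (12, -9)]
Absolute values: [7, 15, 5, 3, 9]
||x||_1 = sum = 39.

39


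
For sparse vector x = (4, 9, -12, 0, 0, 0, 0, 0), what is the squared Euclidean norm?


Non-zero entries: [(0, 4), (1, 9), (2, -12)]
Squares: [16, 81, 144]
||x||_2^2 = sum = 241.

241


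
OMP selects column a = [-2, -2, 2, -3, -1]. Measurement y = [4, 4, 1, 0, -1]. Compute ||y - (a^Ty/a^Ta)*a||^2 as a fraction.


a^T a = 22.
a^T y = -13.
coeff = -13/22 = -13/22.
||r||^2 = 579/22.

579/22


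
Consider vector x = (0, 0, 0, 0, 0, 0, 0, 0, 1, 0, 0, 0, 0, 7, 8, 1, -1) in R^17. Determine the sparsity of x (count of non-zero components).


Non-zero positions: [8, 13, 14, 15, 16].
Sparsity = 5.

5


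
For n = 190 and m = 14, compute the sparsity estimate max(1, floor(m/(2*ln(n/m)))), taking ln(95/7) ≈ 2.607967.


n/m = 190/14 = 95/7.
ln(n/m) ≈ 2.607967.
2*ln(n/m) ≈ 5.215934.
m/(2*ln(n/m)) ≈ 14/5.215934 ≈ 2.6841.
floor = 2.
k_max = max(1, 2) = 2.

2


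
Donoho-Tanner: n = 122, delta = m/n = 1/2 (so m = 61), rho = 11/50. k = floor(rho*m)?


m = 1/2*122 = 61.
rho = 11/50.
rho*m = 11/50*61 = 13.42.
k = floor(13.42) = 13.

13


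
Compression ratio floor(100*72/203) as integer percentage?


100*m/n = 100*72/203 ≈ 35.468.
floor = 35.

35


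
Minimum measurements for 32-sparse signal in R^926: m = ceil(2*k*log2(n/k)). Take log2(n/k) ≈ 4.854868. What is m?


log2(n/k) = log2(926/32) ≈ 4.854868.
2*k*log2(n/k) ≈ 2*32*4.854868 = 310.711552.
m = ceil(310.711552) = 311.

311


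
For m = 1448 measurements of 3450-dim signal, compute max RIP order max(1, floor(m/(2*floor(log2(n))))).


floor(log2(3450)) = 11.
2*11 = 22.
m/(2*floor(log2(n))) = 1448/22 ≈ 65.8182.
floor = 65.
k = max(1, 65) = 65.

65


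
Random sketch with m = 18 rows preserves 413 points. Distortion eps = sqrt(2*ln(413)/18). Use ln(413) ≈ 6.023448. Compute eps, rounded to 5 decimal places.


ln(413) ≈ 6.023448.
2*ln(N)/m ≈ 2*6.023448/18 ≈ 0.669272.
eps = sqrt(0.669272) ≈ 0.8180905 ≈ 0.81809.

0.81809


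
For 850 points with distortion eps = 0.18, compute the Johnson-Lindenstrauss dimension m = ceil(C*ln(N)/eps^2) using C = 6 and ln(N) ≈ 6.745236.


ln(850) ≈ 6.745236.
eps^2 = 0.18^2 = 0.0324.
C*ln(N)/eps^2 ≈ 6*6.745236/0.0324 ≈ 1249.1178.
m = ceil(1249.1178) = 1250.

1250


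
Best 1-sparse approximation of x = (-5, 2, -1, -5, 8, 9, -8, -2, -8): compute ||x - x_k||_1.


Sorted |x_i| descending: [9, 8, 8, 8, 5, 5, 2, 2, 1]
Keep top 1: [9]
Tail entries: [8, 8, 8, 5, 5, 2, 2, 1]
L1 error = sum of tail = 39.

39


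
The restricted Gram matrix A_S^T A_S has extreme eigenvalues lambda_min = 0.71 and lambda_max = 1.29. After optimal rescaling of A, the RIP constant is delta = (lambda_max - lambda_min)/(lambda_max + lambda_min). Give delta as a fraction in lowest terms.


lambda_max - lambda_min = 1.29 - 0.71 = 0.58.
lambda_max + lambda_min = 1.29 + 0.71 = 2.00.
delta = 0.58/2.00 = 58/200 = 29/100.

29/100
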